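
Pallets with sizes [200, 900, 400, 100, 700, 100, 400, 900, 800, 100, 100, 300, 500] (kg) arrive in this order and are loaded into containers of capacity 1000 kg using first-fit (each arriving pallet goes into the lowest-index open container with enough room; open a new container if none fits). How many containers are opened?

  200 → container 1 (new)  [load 200/1000]
  900 → container 2 (new)  [load 900/1000]
  400 → container 1  [load 600/1000]
  100 → container 1  [load 700/1000]
  700 → container 3 (new)  [load 700/1000]
  100 → container 1  [load 800/1000]
  400 → container 4 (new)  [load 400/1000]
  900 → container 5 (new)  [load 900/1000]
  800 → container 6 (new)  [load 800/1000]
  100 → container 1  [load 900/1000]
  100 → container 1  [load 1000/1000]
  300 → container 3  [load 1000/1000]
  500 → container 4  [load 900/1000]
6 containers opened.

6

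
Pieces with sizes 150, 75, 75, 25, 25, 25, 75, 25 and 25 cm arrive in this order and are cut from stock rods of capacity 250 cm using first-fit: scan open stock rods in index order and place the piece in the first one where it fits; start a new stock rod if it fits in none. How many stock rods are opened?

  150 → stock rod 1 (new)  [load 150/250]
  75 → stock rod 1  [load 225/250]
  75 → stock rod 2 (new)  [load 75/250]
  25 → stock rod 1  [load 250/250]
  25 → stock rod 2  [load 100/250]
  25 → stock rod 2  [load 125/250]
  75 → stock rod 2  [load 200/250]
  25 → stock rod 2  [load 225/250]
  25 → stock rod 2  [load 250/250]
2 stock rods opened.

2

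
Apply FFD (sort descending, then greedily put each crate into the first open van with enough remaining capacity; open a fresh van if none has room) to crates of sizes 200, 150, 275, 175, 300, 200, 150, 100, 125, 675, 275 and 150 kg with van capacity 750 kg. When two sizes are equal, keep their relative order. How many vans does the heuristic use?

Sorted descending: 675, 300, 275, 275, 200, 200, 175, 150, 150, 150, 125, 100.
  675 → van 1 (new)  [load 675/750]
  300 → van 2 (new)  [load 300/750]
  275 → van 2  [load 575/750]
  275 → van 3 (new)  [load 275/750]
  200 → van 3  [load 475/750]
  200 → van 3  [load 675/750]
  175 → van 2  [load 750/750]
  150 → van 4 (new)  [load 150/750]
  150 → van 4  [load 300/750]
  150 → van 4  [load 450/750]
  125 → van 4  [load 575/750]
  100 → van 4  [load 675/750]
4 vans opened.

4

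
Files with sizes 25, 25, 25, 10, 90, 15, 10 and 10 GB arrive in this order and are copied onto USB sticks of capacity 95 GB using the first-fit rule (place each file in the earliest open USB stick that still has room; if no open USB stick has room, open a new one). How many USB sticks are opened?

3

  25 → USB stick 1 (new)  [load 25/95]
  25 → USB stick 1  [load 50/95]
  25 → USB stick 1  [load 75/95]
  10 → USB stick 1  [load 85/95]
  90 → USB stick 2 (new)  [load 90/95]
  15 → USB stick 3 (new)  [load 15/95]
  10 → USB stick 1  [load 95/95]
  10 → USB stick 3  [load 25/95]
3 USB sticks opened.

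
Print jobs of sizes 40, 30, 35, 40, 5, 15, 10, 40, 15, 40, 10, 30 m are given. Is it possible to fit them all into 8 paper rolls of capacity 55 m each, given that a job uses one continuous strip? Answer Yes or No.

Yes

A valid assignment using 7 paper rolls:
  roll 1: 40 + 15 = 55
  roll 2: 40 + 15 = 55
  roll 3: 40 + 10 + 5 = 55
  roll 4: 40 + 10 = 50
  roll 5: 35 = 35
  roll 6: 30 = 30
  roll 7: 30 = 30
That uses only 7 ≤ 8, so 8 paper rolls are enough.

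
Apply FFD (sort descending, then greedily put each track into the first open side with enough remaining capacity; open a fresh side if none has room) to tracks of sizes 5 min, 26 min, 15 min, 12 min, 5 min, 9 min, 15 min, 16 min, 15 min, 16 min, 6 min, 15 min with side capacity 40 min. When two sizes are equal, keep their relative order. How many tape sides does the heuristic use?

4

Sorted descending: 26, 16, 16, 15, 15, 15, 15, 12, 9, 6, 5, 5.
  26 → side 1 (new)  [load 26/40]
  16 → side 2 (new)  [load 16/40]
  16 → side 2  [load 32/40]
  15 → side 3 (new)  [load 15/40]
  15 → side 3  [load 30/40]
  15 → side 4 (new)  [load 15/40]
  15 → side 4  [load 30/40]
  12 → side 1  [load 38/40]
  9 → side 3  [load 39/40]
  6 → side 2  [load 38/40]
  5 → side 4  [load 35/40]
  5 → side 4  [load 40/40]
4 tape sides opened.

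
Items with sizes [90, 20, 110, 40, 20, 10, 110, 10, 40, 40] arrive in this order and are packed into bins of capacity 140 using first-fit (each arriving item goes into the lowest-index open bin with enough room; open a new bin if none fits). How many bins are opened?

  90 → bin 1 (new)  [load 90/140]
  20 → bin 1  [load 110/140]
  110 → bin 2 (new)  [load 110/140]
  40 → bin 3 (new)  [load 40/140]
  20 → bin 1  [load 130/140]
  10 → bin 1  [load 140/140]
  110 → bin 4 (new)  [load 110/140]
  10 → bin 2  [load 120/140]
  40 → bin 3  [load 80/140]
  40 → bin 3  [load 120/140]
4 bins opened.

4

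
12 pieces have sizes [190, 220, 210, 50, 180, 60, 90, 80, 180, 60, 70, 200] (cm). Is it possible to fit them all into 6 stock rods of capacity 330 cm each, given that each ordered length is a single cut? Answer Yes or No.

A valid assignment using 6 stock rods:
  stock rod 1: 220 + 90 = 310
  stock rod 2: 210 + 80 = 290
  stock rod 3: 200 + 70 + 60 = 330
  stock rod 4: 190 + 60 + 50 = 300
  stock rod 5: 180 = 180
  stock rod 6: 180 = 180
Every load is within 330 cm, so 6 stock rods suffice.

Yes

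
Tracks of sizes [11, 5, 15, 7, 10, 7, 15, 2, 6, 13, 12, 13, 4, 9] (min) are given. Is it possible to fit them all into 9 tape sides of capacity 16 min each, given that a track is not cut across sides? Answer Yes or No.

A valid assignment using 9 tape sides:
  side 1: 15 = 15
  side 2: 15 = 15
  side 3: 13 + 2 = 15
  side 4: 13 = 13
  side 5: 12 + 4 = 16
  side 6: 11 + 5 = 16
  side 7: 10 + 6 = 16
  side 8: 9 + 7 = 16
  side 9: 7 = 7
Every load is within 16 min, so 9 tape sides suffice.

Yes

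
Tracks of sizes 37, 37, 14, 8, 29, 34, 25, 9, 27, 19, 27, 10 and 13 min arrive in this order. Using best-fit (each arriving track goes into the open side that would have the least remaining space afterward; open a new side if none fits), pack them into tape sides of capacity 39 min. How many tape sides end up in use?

  37 → side 1 (new)  [load 37/39]
  37 → side 2 (new)  [load 37/39]
  14 → side 3 (new)  [load 14/39]
  8 → side 3  [load 22/39]
  29 → side 4 (new)  [load 29/39]
  34 → side 5 (new)  [load 34/39]
  25 → side 6 (new)  [load 25/39]
  9 → side 4  [load 38/39]
  27 → side 7 (new)  [load 27/39]
  19 → side 8 (new)  [load 19/39]
  27 → side 9 (new)  [load 27/39]
  10 → side 7  [load 37/39]
  13 → side 6  [load 38/39]
9 tape sides opened.

9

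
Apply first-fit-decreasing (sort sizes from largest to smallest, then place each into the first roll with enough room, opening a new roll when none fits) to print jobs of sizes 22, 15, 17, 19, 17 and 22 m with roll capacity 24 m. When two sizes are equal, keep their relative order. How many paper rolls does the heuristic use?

6

Sorted descending: 22, 22, 19, 17, 17, 15.
  22 → roll 1 (new)  [load 22/24]
  22 → roll 2 (new)  [load 22/24]
  19 → roll 3 (new)  [load 19/24]
  17 → roll 4 (new)  [load 17/24]
  17 → roll 5 (new)  [load 17/24]
  15 → roll 6 (new)  [load 15/24]
6 paper rolls opened.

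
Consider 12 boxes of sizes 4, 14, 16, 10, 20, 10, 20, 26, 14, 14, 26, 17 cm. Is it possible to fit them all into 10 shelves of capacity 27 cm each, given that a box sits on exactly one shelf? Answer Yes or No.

Yes

A valid assignment using 9 shelves:
  shelf 1: 26 = 26
  shelf 2: 26 = 26
  shelf 3: 20 + 4 = 24
  shelf 4: 20 = 20
  shelf 5: 17 + 10 = 27
  shelf 6: 16 + 10 = 26
  shelf 7: 14 = 14
  shelf 8: 14 = 14
  shelf 9: 14 = 14
That uses only 9 ≤ 10, so 10 shelves are enough.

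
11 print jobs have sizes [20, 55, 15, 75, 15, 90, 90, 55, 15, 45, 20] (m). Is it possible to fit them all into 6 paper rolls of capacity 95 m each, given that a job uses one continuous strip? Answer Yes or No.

Yes

A valid assignment using 6 paper rolls:
  roll 1: 90 = 90
  roll 2: 90 = 90
  roll 3: 75 + 20 = 95
  roll 4: 55 + 20 + 15 = 90
  roll 5: 55 + 15 + 15 = 85
  roll 6: 45 = 45
Every load is within 95 m, so 6 paper rolls suffice.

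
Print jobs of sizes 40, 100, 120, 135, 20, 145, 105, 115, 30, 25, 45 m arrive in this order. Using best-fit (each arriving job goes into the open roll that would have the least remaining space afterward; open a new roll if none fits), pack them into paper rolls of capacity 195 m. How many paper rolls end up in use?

  40 → roll 1 (new)  [load 40/195]
  100 → roll 1  [load 140/195]
  120 → roll 2 (new)  [load 120/195]
  135 → roll 3 (new)  [load 135/195]
  20 → roll 1  [load 160/195]
  145 → roll 4 (new)  [load 145/195]
  105 → roll 5 (new)  [load 105/195]
  115 → roll 6 (new)  [load 115/195]
  30 → roll 1  [load 190/195]
  25 → roll 4  [load 170/195]
  45 → roll 3  [load 180/195]
6 paper rolls opened.

6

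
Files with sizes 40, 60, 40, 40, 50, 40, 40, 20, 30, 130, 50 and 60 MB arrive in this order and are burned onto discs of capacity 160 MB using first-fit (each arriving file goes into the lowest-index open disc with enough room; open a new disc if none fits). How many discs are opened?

4

  40 → disc 1 (new)  [load 40/160]
  60 → disc 1  [load 100/160]
  40 → disc 1  [load 140/160]
  40 → disc 2 (new)  [load 40/160]
  50 → disc 2  [load 90/160]
  40 → disc 2  [load 130/160]
  40 → disc 3 (new)  [load 40/160]
  20 → disc 1  [load 160/160]
  30 → disc 2  [load 160/160]
  130 → disc 4 (new)  [load 130/160]
  50 → disc 3  [load 90/160]
  60 → disc 3  [load 150/160]
4 discs opened.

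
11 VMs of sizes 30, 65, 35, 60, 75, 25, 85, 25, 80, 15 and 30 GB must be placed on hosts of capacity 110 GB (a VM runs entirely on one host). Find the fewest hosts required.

Total = 85 + 80 + 75 + 65 + 60 + 35 + 30 + 30 + 25 + 25 + 15 = 525 GB.
Lower bound: ⌈525/110⌉ = 5 hosts.
A packing using 5 hosts:
  host 1: 85 + 25 = 110
  host 2: 80 + 30 = 110
  host 3: 75 + 35 = 110
  host 4: 65 + 30 + 15 = 110
  host 5: 60 + 25 = 85
This matches the lower bound, so 5 is optimal.

5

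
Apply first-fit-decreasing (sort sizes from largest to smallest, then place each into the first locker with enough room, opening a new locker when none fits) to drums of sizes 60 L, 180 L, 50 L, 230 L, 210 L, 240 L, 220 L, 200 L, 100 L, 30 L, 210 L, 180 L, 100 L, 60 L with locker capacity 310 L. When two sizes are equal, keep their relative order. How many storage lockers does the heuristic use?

Sorted descending: 240, 230, 220, 210, 210, 200, 180, 180, 100, 100, 60, 60, 50, 30.
  240 → locker 1 (new)  [load 240/310]
  230 → locker 2 (new)  [load 230/310]
  220 → locker 3 (new)  [load 220/310]
  210 → locker 4 (new)  [load 210/310]
  210 → locker 5 (new)  [load 210/310]
  200 → locker 6 (new)  [load 200/310]
  180 → locker 7 (new)  [load 180/310]
  180 → locker 8 (new)  [load 180/310]
  100 → locker 4  [load 310/310]
  100 → locker 5  [load 310/310]
  60 → locker 1  [load 300/310]
  60 → locker 2  [load 290/310]
  50 → locker 3  [load 270/310]
  30 → locker 3  [load 300/310]
8 storage lockers opened.

8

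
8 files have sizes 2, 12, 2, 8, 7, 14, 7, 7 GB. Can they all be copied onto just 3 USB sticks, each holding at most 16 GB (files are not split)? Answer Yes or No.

Total = 59 GB; ⌈59/16⌉ = 4.
At least 4 USB sticks are required, but only 3 are allowed.

No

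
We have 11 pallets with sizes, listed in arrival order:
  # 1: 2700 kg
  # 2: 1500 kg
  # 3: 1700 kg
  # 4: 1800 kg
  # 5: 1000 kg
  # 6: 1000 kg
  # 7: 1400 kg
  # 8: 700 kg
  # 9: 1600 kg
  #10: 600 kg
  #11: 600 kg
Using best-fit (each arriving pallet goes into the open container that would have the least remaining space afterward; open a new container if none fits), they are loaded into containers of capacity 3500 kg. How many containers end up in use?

  2700 → container 1 (new)  [load 2700/3500]
  1500 → container 2 (new)  [load 1500/3500]
  1700 → container 2  [load 3200/3500]
  1800 → container 3 (new)  [load 1800/3500]
  1000 → container 3  [load 2800/3500]
  1000 → container 4 (new)  [load 1000/3500]
  1400 → container 4  [load 2400/3500]
  700 → container 3  [load 3500/3500]
  1600 → container 5 (new)  [load 1600/3500]
  600 → container 1  [load 3300/3500]
  600 → container 4  [load 3000/3500]
5 containers opened.

5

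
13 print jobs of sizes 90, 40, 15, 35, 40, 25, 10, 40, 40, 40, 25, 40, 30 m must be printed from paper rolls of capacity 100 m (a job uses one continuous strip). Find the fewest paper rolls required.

5

Total = 90 + 40 + 40 + 40 + 40 + 40 + 40 + 35 + 30 + 25 + 25 + 15 + 10 = 470 m.
Lower bound: ⌈470/100⌉ = 5 paper rolls.
A packing using 5 paper rolls:
  roll 1: 90 + 10 = 100
  roll 2: 40 + 40 + 15 = 95
  roll 3: 40 + 40 = 80
  roll 4: 40 + 35 + 25 = 100
  roll 5: 40 + 30 + 25 = 95
This matches the lower bound, so 5 is optimal.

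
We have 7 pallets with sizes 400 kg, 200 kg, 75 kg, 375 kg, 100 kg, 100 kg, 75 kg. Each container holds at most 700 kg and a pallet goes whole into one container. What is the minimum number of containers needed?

Total = 400 + 375 + 200 + 100 + 100 + 75 + 75 = 1325 kg.
Lower bound: ⌈1325/700⌉ = 2 containers.
A packing using 2 containers:
  container 1: 400 + 200 + 100 = 700
  container 2: 375 + 100 + 75 + 75 = 625
This matches the lower bound, so 2 is optimal.

2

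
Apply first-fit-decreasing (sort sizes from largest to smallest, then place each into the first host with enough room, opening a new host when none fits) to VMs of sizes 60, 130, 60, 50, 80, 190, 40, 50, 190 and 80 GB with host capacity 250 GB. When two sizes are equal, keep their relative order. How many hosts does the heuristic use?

4

Sorted descending: 190, 190, 130, 80, 80, 60, 60, 50, 50, 40.
  190 → host 1 (new)  [load 190/250]
  190 → host 2 (new)  [load 190/250]
  130 → host 3 (new)  [load 130/250]
  80 → host 3  [load 210/250]
  80 → host 4 (new)  [load 80/250]
  60 → host 1  [load 250/250]
  60 → host 2  [load 250/250]
  50 → host 4  [load 130/250]
  50 → host 4  [load 180/250]
  40 → host 3  [load 250/250]
4 hosts opened.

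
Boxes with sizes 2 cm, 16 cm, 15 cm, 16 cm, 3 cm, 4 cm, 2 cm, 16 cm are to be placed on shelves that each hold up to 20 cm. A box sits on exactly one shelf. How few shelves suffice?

4

Total = 16 + 16 + 16 + 15 + 4 + 3 + 2 + 2 = 74 cm.
Lower bound: ⌈74/20⌉ = 4 shelves.
A packing using 4 shelves:
  shelf 1: 16 + 4 = 20
  shelf 2: 16 + 3 = 19
  shelf 3: 16 + 2 + 2 = 20
  shelf 4: 15 = 15
This matches the lower bound, so 4 is optimal.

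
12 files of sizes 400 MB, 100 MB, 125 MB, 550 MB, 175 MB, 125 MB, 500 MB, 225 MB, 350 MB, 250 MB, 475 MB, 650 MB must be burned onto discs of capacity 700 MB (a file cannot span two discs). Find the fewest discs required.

Total = 650 + 550 + 500 + 475 + 400 + 350 + 250 + 225 + 175 + 125 + 125 + 100 = 3925 MB.
Lower bound: ⌈3925/700⌉ = 6 discs.
A packing using 6 discs:
  disc 1: 650 = 650
  disc 2: 550 + 125 = 675
  disc 3: 500 + 175 = 675
  disc 4: 475 + 225 = 700
  disc 5: 400 + 250 = 650
  disc 6: 350 + 125 + 100 = 575
This matches the lower bound, so 6 is optimal.

6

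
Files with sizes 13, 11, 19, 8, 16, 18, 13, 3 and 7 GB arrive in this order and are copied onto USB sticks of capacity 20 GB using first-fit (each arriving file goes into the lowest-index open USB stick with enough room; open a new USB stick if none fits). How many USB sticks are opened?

  13 → USB stick 1 (new)  [load 13/20]
  11 → USB stick 2 (new)  [load 11/20]
  19 → USB stick 3 (new)  [load 19/20]
  8 → USB stick 2  [load 19/20]
  16 → USB stick 4 (new)  [load 16/20]
  18 → USB stick 5 (new)  [load 18/20]
  13 → USB stick 6 (new)  [load 13/20]
  3 → USB stick 1  [load 16/20]
  7 → USB stick 6  [load 20/20]
6 USB sticks opened.

6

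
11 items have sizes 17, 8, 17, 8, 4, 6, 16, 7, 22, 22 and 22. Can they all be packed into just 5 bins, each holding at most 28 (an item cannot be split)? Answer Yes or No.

Total = 149; ⌈149/28⌉ = 6.
At least 6 bins are required, but only 5 are allowed.

No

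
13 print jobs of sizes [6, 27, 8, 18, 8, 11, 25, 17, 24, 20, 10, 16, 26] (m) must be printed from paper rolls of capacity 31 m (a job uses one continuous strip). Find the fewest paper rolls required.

Total = 27 + 26 + 25 + 24 + 20 + 18 + 17 + 16 + 11 + 10 + 8 + 8 + 6 = 216 m.
Lower bound: ⌈216/31⌉ = 7 paper rolls.
Also, 8 print jobs each exceed 31/2 m, and no two of those can share a roll, so at least 8 paper rolls are needed.
A packing using 8 paper rolls:
  roll 1: 27 = 27
  roll 2: 26 = 26
  roll 3: 25 + 6 = 31
  roll 4: 24 = 24
  roll 5: 20 + 11 = 31
  roll 6: 18 + 10 = 28
  roll 7: 17 + 8 = 25
  roll 8: 16 + 8 = 24
This matches the lower bound, so 8 is optimal.

8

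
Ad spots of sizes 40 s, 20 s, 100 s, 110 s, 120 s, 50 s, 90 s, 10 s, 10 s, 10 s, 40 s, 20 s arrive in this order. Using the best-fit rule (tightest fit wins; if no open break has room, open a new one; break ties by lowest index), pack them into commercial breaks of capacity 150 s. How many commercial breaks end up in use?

5

  40 → break 1 (new)  [load 40/150]
  20 → break 1  [load 60/150]
  100 → break 2 (new)  [load 100/150]
  110 → break 3 (new)  [load 110/150]
  120 → break 4 (new)  [load 120/150]
  50 → break 2  [load 150/150]
  90 → break 1  [load 150/150]
  10 → break 4  [load 130/150]
  10 → break 4  [load 140/150]
  10 → break 4  [load 150/150]
  40 → break 3  [load 150/150]
  20 → break 5 (new)  [load 20/150]
5 commercial breaks opened.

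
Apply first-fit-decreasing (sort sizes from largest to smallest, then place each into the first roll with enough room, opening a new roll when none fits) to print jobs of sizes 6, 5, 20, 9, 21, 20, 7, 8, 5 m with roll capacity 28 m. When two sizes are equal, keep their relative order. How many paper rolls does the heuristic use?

4

Sorted descending: 21, 20, 20, 9, 8, 7, 6, 5, 5.
  21 → roll 1 (new)  [load 21/28]
  20 → roll 2 (new)  [load 20/28]
  20 → roll 3 (new)  [load 20/28]
  9 → roll 4 (new)  [load 9/28]
  8 → roll 2  [load 28/28]
  7 → roll 1  [load 28/28]
  6 → roll 3  [load 26/28]
  5 → roll 4  [load 14/28]
  5 → roll 4  [load 19/28]
4 paper rolls opened.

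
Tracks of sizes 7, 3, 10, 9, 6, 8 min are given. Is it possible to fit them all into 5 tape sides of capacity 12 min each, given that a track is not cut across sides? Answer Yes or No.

Yes

A valid assignment using 5 tape sides:
  side 1: 10 = 10
  side 2: 9 + 3 = 12
  side 3: 8 = 8
  side 4: 7 = 7
  side 5: 6 = 6
Every load is within 12 min, so 5 tape sides suffice.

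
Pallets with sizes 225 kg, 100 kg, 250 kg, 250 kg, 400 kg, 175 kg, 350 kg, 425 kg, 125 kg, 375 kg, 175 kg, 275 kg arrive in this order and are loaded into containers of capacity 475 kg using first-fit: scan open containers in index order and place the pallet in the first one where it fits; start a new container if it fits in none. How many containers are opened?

  225 → container 1 (new)  [load 225/475]
  100 → container 1  [load 325/475]
  250 → container 2 (new)  [load 250/475]
  250 → container 3 (new)  [load 250/475]
  400 → container 4 (new)  [load 400/475]
  175 → container 2  [load 425/475]
  350 → container 5 (new)  [load 350/475]
  425 → container 6 (new)  [load 425/475]
  125 → container 1  [load 450/475]
  375 → container 7 (new)  [load 375/475]
  175 → container 3  [load 425/475]
  275 → container 8 (new)  [load 275/475]
8 containers opened.

8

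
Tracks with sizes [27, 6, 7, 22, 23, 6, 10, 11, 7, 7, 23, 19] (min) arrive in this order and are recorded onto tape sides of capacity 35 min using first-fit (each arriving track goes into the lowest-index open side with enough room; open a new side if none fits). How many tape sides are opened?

  27 → side 1 (new)  [load 27/35]
  6 → side 1  [load 33/35]
  7 → side 2 (new)  [load 7/35]
  22 → side 2  [load 29/35]
  23 → side 3 (new)  [load 23/35]
  6 → side 2  [load 35/35]
  10 → side 3  [load 33/35]
  11 → side 4 (new)  [load 11/35]
  7 → side 4  [load 18/35]
  7 → side 4  [load 25/35]
  23 → side 5 (new)  [load 23/35]
  19 → side 6 (new)  [load 19/35]
6 tape sides opened.

6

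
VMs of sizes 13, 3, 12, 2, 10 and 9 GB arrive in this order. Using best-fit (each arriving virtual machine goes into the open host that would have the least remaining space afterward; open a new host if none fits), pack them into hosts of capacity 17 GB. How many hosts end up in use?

  13 → host 1 (new)  [load 13/17]
  3 → host 1  [load 16/17]
  12 → host 2 (new)  [load 12/17]
  2 → host 2  [load 14/17]
  10 → host 3 (new)  [load 10/17]
  9 → host 4 (new)  [load 9/17]
4 hosts opened.

4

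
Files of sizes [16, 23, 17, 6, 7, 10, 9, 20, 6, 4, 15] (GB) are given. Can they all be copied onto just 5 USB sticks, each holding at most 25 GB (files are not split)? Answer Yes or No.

Total = 133 GB; ⌈133/25⌉ = 6.
At least 6 USB sticks are required, but only 5 are allowed.

No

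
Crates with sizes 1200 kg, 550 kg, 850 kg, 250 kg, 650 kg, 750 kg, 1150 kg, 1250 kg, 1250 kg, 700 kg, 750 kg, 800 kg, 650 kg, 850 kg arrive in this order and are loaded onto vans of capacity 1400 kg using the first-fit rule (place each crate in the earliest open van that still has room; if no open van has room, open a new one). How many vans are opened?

  1200 → van 1 (new)  [load 1200/1400]
  550 → van 2 (new)  [load 550/1400]
  850 → van 2  [load 1400/1400]
  250 → van 3 (new)  [load 250/1400]
  650 → van 3  [load 900/1400]
  750 → van 4 (new)  [load 750/1400]
  1150 → van 5 (new)  [load 1150/1400]
  1250 → van 6 (new)  [load 1250/1400]
  1250 → van 7 (new)  [load 1250/1400]
  700 → van 8 (new)  [load 700/1400]
  750 → van 9 (new)  [load 750/1400]
  800 → van 10 (new)  [load 800/1400]
  650 → van 4  [load 1400/1400]
  850 → van 11 (new)  [load 850/1400]
11 vans opened.

11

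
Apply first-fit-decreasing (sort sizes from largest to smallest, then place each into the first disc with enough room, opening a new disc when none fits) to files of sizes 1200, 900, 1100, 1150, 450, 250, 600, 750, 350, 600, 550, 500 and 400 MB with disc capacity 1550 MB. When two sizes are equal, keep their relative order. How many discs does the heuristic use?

6

Sorted descending: 1200, 1150, 1100, 900, 750, 600, 600, 550, 500, 450, 400, 350, 250.
  1200 → disc 1 (new)  [load 1200/1550]
  1150 → disc 2 (new)  [load 1150/1550]
  1100 → disc 3 (new)  [load 1100/1550]
  900 → disc 4 (new)  [load 900/1550]
  750 → disc 5 (new)  [load 750/1550]
  600 → disc 4  [load 1500/1550]
  600 → disc 5  [load 1350/1550]
  550 → disc 6 (new)  [load 550/1550]
  500 → disc 6  [load 1050/1550]
  450 → disc 3  [load 1550/1550]
  400 → disc 2  [load 1550/1550]
  350 → disc 1  [load 1550/1550]
  250 → disc 6  [load 1300/1550]
6 discs opened.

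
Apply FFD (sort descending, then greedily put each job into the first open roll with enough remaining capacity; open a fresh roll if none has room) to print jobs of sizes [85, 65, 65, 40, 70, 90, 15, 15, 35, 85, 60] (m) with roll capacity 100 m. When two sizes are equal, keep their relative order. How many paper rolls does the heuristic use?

Sorted descending: 90, 85, 85, 70, 65, 65, 60, 40, 35, 15, 15.
  90 → roll 1 (new)  [load 90/100]
  85 → roll 2 (new)  [load 85/100]
  85 → roll 3 (new)  [load 85/100]
  70 → roll 4 (new)  [load 70/100]
  65 → roll 5 (new)  [load 65/100]
  65 → roll 6 (new)  [load 65/100]
  60 → roll 7 (new)  [load 60/100]
  40 → roll 7  [load 100/100]
  35 → roll 5  [load 100/100]
  15 → roll 2  [load 100/100]
  15 → roll 3  [load 100/100]
7 paper rolls opened.

7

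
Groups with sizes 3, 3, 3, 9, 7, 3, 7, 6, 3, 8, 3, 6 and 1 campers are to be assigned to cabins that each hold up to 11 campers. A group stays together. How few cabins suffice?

7

Total = 9 + 8 + 7 + 7 + 6 + 6 + 3 + 3 + 3 + 3 + 3 + 3 + 1 = 62 campers.
Lower bound: ⌈62/11⌉ = 6 cabins.
A packing using 7 cabins:
  cabin 1: 9 + 1 = 10
  cabin 2: 8 + 3 = 11
  cabin 3: 7 + 3 = 10
  cabin 4: 7 + 3 = 10
  cabin 5: 6 + 3 = 9
  cabin 6: 6 + 3 = 9
  cabin 7: 3 = 3
No arrangement into 6 cabins stays within capacity, so 7 is optimal.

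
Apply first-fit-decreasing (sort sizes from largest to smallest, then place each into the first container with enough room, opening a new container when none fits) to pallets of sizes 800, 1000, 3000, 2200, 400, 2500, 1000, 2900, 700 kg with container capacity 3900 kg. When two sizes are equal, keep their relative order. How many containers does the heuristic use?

4

Sorted descending: 3000, 2900, 2500, 2200, 1000, 1000, 800, 700, 400.
  3000 → container 1 (new)  [load 3000/3900]
  2900 → container 2 (new)  [load 2900/3900]
  2500 → container 3 (new)  [load 2500/3900]
  2200 → container 4 (new)  [load 2200/3900]
  1000 → container 2  [load 3900/3900]
  1000 → container 3  [load 3500/3900]
  800 → container 1  [load 3800/3900]
  700 → container 4  [load 2900/3900]
  400 → container 3  [load 3900/3900]
4 containers opened.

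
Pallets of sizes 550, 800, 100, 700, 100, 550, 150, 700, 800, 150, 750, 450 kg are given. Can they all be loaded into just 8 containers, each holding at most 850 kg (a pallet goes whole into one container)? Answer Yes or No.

Yes

A valid assignment using 8 containers:
  container 1: 800 = 800
  container 2: 800 = 800
  container 3: 750 + 100 = 850
  container 4: 700 + 150 = 850
  container 5: 700 + 150 = 850
  container 6: 550 + 100 = 650
  container 7: 550 = 550
  container 8: 450 = 450
Every load is within 850 kg, so 8 containers suffice.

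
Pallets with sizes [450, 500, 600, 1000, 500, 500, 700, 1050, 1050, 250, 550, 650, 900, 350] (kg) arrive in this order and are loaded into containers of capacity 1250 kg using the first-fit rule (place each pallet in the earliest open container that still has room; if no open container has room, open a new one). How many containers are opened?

8

  450 → container 1 (new)  [load 450/1250]
  500 → container 1  [load 950/1250]
  600 → container 2 (new)  [load 600/1250]
  1000 → container 3 (new)  [load 1000/1250]
  500 → container 2  [load 1100/1250]
  500 → container 4 (new)  [load 500/1250]
  700 → container 4  [load 1200/1250]
  1050 → container 5 (new)  [load 1050/1250]
  1050 → container 6 (new)  [load 1050/1250]
  250 → container 1  [load 1200/1250]
  550 → container 7 (new)  [load 550/1250]
  650 → container 7  [load 1200/1250]
  900 → container 8 (new)  [load 900/1250]
  350 → container 8  [load 1250/1250]
8 containers opened.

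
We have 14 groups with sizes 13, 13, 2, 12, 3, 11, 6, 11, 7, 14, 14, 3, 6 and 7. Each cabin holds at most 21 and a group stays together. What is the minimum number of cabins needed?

Total = 14 + 14 + 13 + 13 + 12 + 11 + 11 + 7 + 7 + 6 + 6 + 3 + 3 + 2 = 122.
Lower bound: ⌈122/21⌉ = 6 cabins.
Also, 7 groups each exceed 21/2, and no two of those can share a cabin, so at least 7 cabins are needed.
A packing using 7 cabins:
  cabin 1: 14 + 7 = 21
  cabin 2: 14 + 7 = 21
  cabin 3: 13 + 6 + 2 = 21
  cabin 4: 13 + 6 = 19
  cabin 5: 12 + 3 + 3 = 18
  cabin 6: 11 = 11
  cabin 7: 11 = 11
This matches the lower bound, so 7 is optimal.

7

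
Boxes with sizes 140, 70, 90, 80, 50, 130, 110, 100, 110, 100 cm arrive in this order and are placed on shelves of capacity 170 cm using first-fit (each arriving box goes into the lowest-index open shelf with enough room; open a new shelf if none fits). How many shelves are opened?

  140 → shelf 1 (new)  [load 140/170]
  70 → shelf 2 (new)  [load 70/170]
  90 → shelf 2  [load 160/170]
  80 → shelf 3 (new)  [load 80/170]
  50 → shelf 3  [load 130/170]
  130 → shelf 4 (new)  [load 130/170]
  110 → shelf 5 (new)  [load 110/170]
  100 → shelf 6 (new)  [load 100/170]
  110 → shelf 7 (new)  [load 110/170]
  100 → shelf 8 (new)  [load 100/170]
8 shelves opened.

8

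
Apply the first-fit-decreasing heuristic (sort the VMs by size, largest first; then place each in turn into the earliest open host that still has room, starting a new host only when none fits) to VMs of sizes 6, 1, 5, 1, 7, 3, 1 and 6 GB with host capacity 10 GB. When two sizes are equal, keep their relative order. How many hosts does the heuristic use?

4

Sorted descending: 7, 6, 6, 5, 3, 1, 1, 1.
  7 → host 1 (new)  [load 7/10]
  6 → host 2 (new)  [load 6/10]
  6 → host 3 (new)  [load 6/10]
  5 → host 4 (new)  [load 5/10]
  3 → host 1  [load 10/10]
  1 → host 2  [load 7/10]
  1 → host 2  [load 8/10]
  1 → host 2  [load 9/10]
4 hosts opened.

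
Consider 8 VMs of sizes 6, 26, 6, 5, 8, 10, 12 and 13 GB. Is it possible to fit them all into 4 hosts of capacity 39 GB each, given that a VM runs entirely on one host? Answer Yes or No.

A valid assignment using 3 hosts:
  host 1: 26 + 13 = 39
  host 2: 12 + 10 + 8 + 6 = 36
  host 3: 6 + 5 = 11
That uses only 3 ≤ 4, so 4 hosts are enough.

Yes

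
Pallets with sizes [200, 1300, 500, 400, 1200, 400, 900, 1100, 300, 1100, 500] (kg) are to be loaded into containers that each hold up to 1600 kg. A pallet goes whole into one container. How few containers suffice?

Total = 1300 + 1200 + 1100 + 1100 + 900 + 500 + 500 + 400 + 400 + 300 + 200 = 7900 kg.
Lower bound: ⌈7900/1600⌉ = 5 containers.
A packing using 5 containers:
  container 1: 1300 + 300 = 1600
  container 2: 1200 + 400 = 1600
  container 3: 1100 + 500 = 1600
  container 4: 1100 + 500 = 1600
  container 5: 900 + 400 + 200 = 1500
This matches the lower bound, so 5 is optimal.

5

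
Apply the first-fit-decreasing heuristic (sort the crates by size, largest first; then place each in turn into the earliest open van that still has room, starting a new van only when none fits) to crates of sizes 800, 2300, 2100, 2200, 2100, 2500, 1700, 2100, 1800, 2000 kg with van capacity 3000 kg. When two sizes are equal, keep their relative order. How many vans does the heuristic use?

9

Sorted descending: 2500, 2300, 2200, 2100, 2100, 2100, 2000, 1800, 1700, 800.
  2500 → van 1 (new)  [load 2500/3000]
  2300 → van 2 (new)  [load 2300/3000]
  2200 → van 3 (new)  [load 2200/3000]
  2100 → van 4 (new)  [load 2100/3000]
  2100 → van 5 (new)  [load 2100/3000]
  2100 → van 6 (new)  [load 2100/3000]
  2000 → van 7 (new)  [load 2000/3000]
  1800 → van 8 (new)  [load 1800/3000]
  1700 → van 9 (new)  [load 1700/3000]
  800 → van 3  [load 3000/3000]
9 vans opened.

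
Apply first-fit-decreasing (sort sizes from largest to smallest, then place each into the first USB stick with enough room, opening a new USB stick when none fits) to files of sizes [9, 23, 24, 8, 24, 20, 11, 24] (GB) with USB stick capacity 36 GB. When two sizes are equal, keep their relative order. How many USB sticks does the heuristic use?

Sorted descending: 24, 24, 24, 23, 20, 11, 9, 8.
  24 → USB stick 1 (new)  [load 24/36]
  24 → USB stick 2 (new)  [load 24/36]
  24 → USB stick 3 (new)  [load 24/36]
  23 → USB stick 4 (new)  [load 23/36]
  20 → USB stick 5 (new)  [load 20/36]
  11 → USB stick 1  [load 35/36]
  9 → USB stick 2  [load 33/36]
  8 → USB stick 3  [load 32/36]
5 USB sticks opened.

5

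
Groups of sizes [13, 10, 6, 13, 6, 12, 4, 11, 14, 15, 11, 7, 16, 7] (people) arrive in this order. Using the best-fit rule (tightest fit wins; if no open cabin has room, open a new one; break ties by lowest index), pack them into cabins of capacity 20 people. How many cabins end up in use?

  13 → cabin 1 (new)  [load 13/20]
  10 → cabin 2 (new)  [load 10/20]
  6 → cabin 1  [load 19/20]
  13 → cabin 3 (new)  [load 13/20]
  6 → cabin 3  [load 19/20]
  12 → cabin 4 (new)  [load 12/20]
  4 → cabin 4  [load 16/20]
  11 → cabin 5 (new)  [load 11/20]
  14 → cabin 6 (new)  [load 14/20]
  15 → cabin 7 (new)  [load 15/20]
  11 → cabin 8 (new)  [load 11/20]
  7 → cabin 5  [load 18/20]
  16 → cabin 9 (new)  [load 16/20]
  7 → cabin 8  [load 18/20]
9 cabins opened.

9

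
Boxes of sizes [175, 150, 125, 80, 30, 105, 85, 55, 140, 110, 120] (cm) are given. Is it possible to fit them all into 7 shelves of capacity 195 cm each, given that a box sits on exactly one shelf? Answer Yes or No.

A valid assignment using 7 shelves:
  shelf 1: 175 = 175
  shelf 2: 150 + 30 = 180
  shelf 3: 140 + 55 = 195
  shelf 4: 125 = 125
  shelf 5: 120 = 120
  shelf 6: 110 + 85 = 195
  shelf 7: 105 + 80 = 185
Every load is within 195 cm, so 7 shelves suffice.

Yes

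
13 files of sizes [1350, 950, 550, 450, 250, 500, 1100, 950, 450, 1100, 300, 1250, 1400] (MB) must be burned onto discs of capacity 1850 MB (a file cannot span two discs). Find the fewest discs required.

Total = 1400 + 1350 + 1250 + 1100 + 1100 + 950 + 950 + 550 + 500 + 450 + 450 + 300 + 250 = 10600 MB.
Lower bound: ⌈10600/1850⌉ = 6 discs.
Also, 7 files each exceed 925 MB, and no two of those can share a disc, so at least 7 discs are needed.
A packing using 7 discs:
  disc 1: 1400 + 450 = 1850
  disc 2: 1350 + 500 = 1850
  disc 3: 1250 + 550 = 1800
  disc 4: 1100 + 450 + 300 = 1850
  disc 5: 1100 + 250 = 1350
  disc 6: 950 = 950
  disc 7: 950 = 950
This matches the lower bound, so 7 is optimal.

7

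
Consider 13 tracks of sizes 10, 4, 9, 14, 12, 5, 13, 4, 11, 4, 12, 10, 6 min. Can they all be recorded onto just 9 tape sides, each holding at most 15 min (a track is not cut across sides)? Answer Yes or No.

A valid assignment using 9 tape sides:
  side 1: 14 = 14
  side 2: 13 = 13
  side 3: 12 = 12
  side 4: 12 = 12
  side 5: 11 + 4 = 15
  side 6: 10 + 5 = 15
  side 7: 10 + 4 = 14
  side 8: 9 + 6 = 15
  side 9: 4 = 4
Every load is within 15 min, so 9 tape sides suffice.

Yes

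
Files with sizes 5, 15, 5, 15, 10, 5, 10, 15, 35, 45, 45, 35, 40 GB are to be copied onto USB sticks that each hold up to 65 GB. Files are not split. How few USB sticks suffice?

Total = 45 + 45 + 40 + 35 + 35 + 15 + 15 + 15 + 10 + 10 + 5 + 5 + 5 = 280 GB.
Lower bound: ⌈280/65⌉ = 5 USB sticks.
A packing using 5 USB sticks:
  USB stick 1: 45 + 15 + 5 = 65
  USB stick 2: 45 + 15 + 5 = 65
  USB stick 3: 40 + 15 + 10 = 65
  USB stick 4: 35 + 10 + 5 = 50
  USB stick 5: 35 = 35
This matches the lower bound, so 5 is optimal.

5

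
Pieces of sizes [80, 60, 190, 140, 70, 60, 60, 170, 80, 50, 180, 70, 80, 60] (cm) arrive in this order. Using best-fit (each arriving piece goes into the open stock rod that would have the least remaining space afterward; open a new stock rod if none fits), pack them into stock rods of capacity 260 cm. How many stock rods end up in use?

  80 → stock rod 1 (new)  [load 80/260]
  60 → stock rod 1  [load 140/260]
  190 → stock rod 2 (new)  [load 190/260]
  140 → stock rod 3 (new)  [load 140/260]
  70 → stock rod 2  [load 260/260]
  60 → stock rod 1  [load 200/260]
  60 → stock rod 1  [load 260/260]
  170 → stock rod 4 (new)  [load 170/260]
  80 → stock rod 4  [load 250/260]
  50 → stock rod 3  [load 190/260]
  180 → stock rod 5 (new)  [load 180/260]
  70 → stock rod 3  [load 260/260]
  80 → stock rod 5  [load 260/260]
  60 → stock rod 6 (new)  [load 60/260]
6 stock rods opened.

6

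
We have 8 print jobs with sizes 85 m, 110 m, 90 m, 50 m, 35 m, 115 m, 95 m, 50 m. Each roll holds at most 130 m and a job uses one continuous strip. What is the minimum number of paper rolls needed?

6

Total = 115 + 110 + 95 + 90 + 85 + 50 + 50 + 35 = 630 m.
Lower bound: ⌈630/130⌉ = 5 paper rolls.
A packing using 6 paper rolls:
  roll 1: 115 = 115
  roll 2: 110 = 110
  roll 3: 95 + 35 = 130
  roll 4: 90 = 90
  roll 5: 85 = 85
  roll 6: 50 + 50 = 100
No arrangement into 5 paper rolls stays within capacity, so 6 is optimal.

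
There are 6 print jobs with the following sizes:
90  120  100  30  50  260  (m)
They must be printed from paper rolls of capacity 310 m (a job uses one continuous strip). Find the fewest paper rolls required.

3

Total = 260 + 120 + 100 + 90 + 50 + 30 = 650 m.
Lower bound: ⌈650/310⌉ = 3 paper rolls.
A packing using 3 paper rolls:
  roll 1: 260 + 50 = 310
  roll 2: 120 + 100 + 90 = 310
  roll 3: 30 = 30
This matches the lower bound, so 3 is optimal.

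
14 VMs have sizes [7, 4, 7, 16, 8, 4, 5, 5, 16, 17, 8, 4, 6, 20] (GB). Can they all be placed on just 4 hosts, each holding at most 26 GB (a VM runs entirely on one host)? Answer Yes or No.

No

Total = 127 GB; ⌈127/26⌉ = 5.
At least 5 hosts are required, but only 4 are allowed.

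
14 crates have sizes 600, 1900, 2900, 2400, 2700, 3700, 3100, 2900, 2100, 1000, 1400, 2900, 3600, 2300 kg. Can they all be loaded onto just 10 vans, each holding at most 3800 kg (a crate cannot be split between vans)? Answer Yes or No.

No

Total = 33500 kg; ⌈33500/3800⌉ = 9.
10 crates each exceed half the capacity and cannot share a van, forcing at least 10 vans.
The bound of 10 does not rule out 10, but exhaustive search shows no assignment into 10 vans of capacity 3800 kg exists — the minimum is 11.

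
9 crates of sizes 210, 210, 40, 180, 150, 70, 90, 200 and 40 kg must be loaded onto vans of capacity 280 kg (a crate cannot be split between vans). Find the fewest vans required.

5

Total = 210 + 210 + 200 + 180 + 150 + 90 + 70 + 40 + 40 = 1190 kg.
Lower bound: ⌈1190/280⌉ = 5 vans.
A packing using 5 vans:
  van 1: 210 + 70 = 280
  van 2: 210 + 40 = 250
  van 3: 200 + 40 = 240
  van 4: 180 + 90 = 270
  van 5: 150 = 150
This matches the lower bound, so 5 is optimal.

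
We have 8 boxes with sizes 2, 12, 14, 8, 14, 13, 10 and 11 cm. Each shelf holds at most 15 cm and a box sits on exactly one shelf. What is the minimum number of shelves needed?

Total = 14 + 14 + 13 + 12 + 11 + 10 + 8 + 2 = 84 cm.
Lower bound: ⌈84/15⌉ = 6 shelves.
Also, 7 boxes each exceed 15/2 cm, and no two of those can share a shelf, so at least 7 shelves are needed.
A packing using 7 shelves:
  shelf 1: 14 = 14
  shelf 2: 14 = 14
  shelf 3: 13 + 2 = 15
  shelf 4: 12 = 12
  shelf 5: 11 = 11
  shelf 6: 10 = 10
  shelf 7: 8 = 8
This matches the lower bound, so 7 is optimal.

7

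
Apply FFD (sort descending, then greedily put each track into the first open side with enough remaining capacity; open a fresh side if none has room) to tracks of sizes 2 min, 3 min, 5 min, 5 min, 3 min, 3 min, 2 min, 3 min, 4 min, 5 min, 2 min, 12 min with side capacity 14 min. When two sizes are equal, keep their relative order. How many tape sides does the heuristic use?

4

Sorted descending: 12, 5, 5, 5, 4, 3, 3, 3, 3, 2, 2, 2.
  12 → side 1 (new)  [load 12/14]
  5 → side 2 (new)  [load 5/14]
  5 → side 2  [load 10/14]
  5 → side 3 (new)  [load 5/14]
  4 → side 2  [load 14/14]
  3 → side 3  [load 8/14]
  3 → side 3  [load 11/14]
  3 → side 3  [load 14/14]
  3 → side 4 (new)  [load 3/14]
  2 → side 1  [load 14/14]
  2 → side 4  [load 5/14]
  2 → side 4  [load 7/14]
4 tape sides opened.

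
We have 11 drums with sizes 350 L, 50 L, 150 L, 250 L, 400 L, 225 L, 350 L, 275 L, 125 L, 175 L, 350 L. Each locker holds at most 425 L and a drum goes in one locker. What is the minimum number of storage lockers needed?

Total = 400 + 350 + 350 + 350 + 275 + 250 + 225 + 175 + 150 + 125 + 50 = 2700 L.
Lower bound: ⌈2700/425⌉ = 7 storage lockers.
A packing using 7 storage lockers:
  locker 1: 400 = 400
  locker 2: 350 + 50 = 400
  locker 3: 350 = 350
  locker 4: 350 = 350
  locker 5: 275 + 150 = 425
  locker 6: 250 + 175 = 425
  locker 7: 225 + 125 = 350
This matches the lower bound, so 7 is optimal.

7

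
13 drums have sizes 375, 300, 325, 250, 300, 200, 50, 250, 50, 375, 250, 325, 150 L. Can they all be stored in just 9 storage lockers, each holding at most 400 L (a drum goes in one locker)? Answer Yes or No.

Total = 3200 L; ⌈3200/400⌉ = 8.
9 drums each exceed half the capacity and cannot share a locker, forcing at least 9 storage lockers.
The bound of 9 does not rule out 9, but exhaustive search shows no assignment into 9 storage lockers of capacity 400 L exists — the minimum is 10.

No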